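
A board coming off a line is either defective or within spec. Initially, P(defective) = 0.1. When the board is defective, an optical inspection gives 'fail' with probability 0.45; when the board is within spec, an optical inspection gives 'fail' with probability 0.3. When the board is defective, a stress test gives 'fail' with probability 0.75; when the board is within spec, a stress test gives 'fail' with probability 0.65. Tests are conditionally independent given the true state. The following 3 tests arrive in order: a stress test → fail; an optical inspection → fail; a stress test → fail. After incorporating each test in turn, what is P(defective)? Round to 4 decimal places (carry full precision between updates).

After a stress test='fail': P(defective) = 0.75·0.1000 / (0.75·0.1000 + 0.65·0.9000) ≈ 0.1136
After an optical inspection='fail': P(defective) = 0.45·0.1136 / (0.45·0.1136 + 0.3·0.8864) ≈ 0.1613
After a stress test='fail': P(defective) = 0.75·0.1613 / (0.75·0.1613 + 0.65·0.8387) ≈ 0.1816

0.1816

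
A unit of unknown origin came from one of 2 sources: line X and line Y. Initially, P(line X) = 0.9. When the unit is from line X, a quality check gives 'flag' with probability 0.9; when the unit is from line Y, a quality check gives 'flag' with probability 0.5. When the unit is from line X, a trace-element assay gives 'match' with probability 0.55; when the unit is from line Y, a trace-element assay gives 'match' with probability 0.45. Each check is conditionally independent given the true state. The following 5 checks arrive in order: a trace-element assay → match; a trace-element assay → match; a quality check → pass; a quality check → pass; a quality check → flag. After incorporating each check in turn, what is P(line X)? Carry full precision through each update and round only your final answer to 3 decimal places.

0.492

After a trace-element assay='match': P(line X) = 0.55·0.9000 / (0.55·0.9000 + 0.45·0.1000) ≈ 0.9167
After a trace-element assay='match': P(line X) = 0.55·0.9167 / (0.55·0.9167 + 0.45·0.0833) ≈ 0.9308
After a quality check='pass': P(line X) = 0.1·0.9308 / (0.1·0.9308 + 0.5·0.0692) ≈ 0.7289
After a quality check='pass': P(line X) = 0.1·0.7289 / (0.1·0.7289 + 0.5·0.2711) ≈ 0.3497
After a quality check='flag': P(line X) = 0.9·0.3497 / (0.9·0.3497 + 0.5·0.6503) ≈ 0.4919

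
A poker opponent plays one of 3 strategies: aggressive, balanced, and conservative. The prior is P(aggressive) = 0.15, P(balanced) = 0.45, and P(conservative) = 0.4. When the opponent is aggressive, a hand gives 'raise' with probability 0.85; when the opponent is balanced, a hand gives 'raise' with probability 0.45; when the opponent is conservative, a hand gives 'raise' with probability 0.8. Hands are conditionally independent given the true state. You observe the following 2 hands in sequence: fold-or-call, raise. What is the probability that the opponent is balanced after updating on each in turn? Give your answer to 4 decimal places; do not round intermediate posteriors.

0.5726

After 'fold-or-call': normaliser = 0.15·0.1500 + 0.55·0.4500 + 0.2·0.4000; P(aggressive) ≈ 0.0643, P(balanced) ≈ 0.7071, P(conservative) ≈ 0.2286
After 'raise': normaliser = 0.85·0.0643 + 0.45·0.7071 + 0.8·0.2286; P(aggressive) ≈ 0.0983, P(balanced) ≈ 0.5726, P(conservative) ≈ 0.3290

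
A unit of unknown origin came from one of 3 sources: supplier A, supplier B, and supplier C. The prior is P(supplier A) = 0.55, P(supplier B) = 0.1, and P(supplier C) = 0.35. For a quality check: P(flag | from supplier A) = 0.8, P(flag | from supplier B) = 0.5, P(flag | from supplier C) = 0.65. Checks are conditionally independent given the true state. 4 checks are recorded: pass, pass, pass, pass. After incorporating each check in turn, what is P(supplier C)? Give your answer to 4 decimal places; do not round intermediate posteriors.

0.4242

After 'pass': normaliser = 0.2·0.5500 + 0.5·0.1000 + 0.35·0.3500; P(supplier A) ≈ 0.3894, P(supplier B) ≈ 0.1770, P(supplier C) ≈ 0.4336
After 'pass': normaliser = 0.2·0.3894 + 0.5·0.1770 + 0.35·0.4336; P(supplier A) ≈ 0.2448, P(supplier B) ≈ 0.2782, P(supplier C) ≈ 0.4771
After 'pass': normaliser = 0.2·0.2448 + 0.5·0.2782 + 0.35·0.4771; P(supplier A) ≈ 0.1379, P(supplier B) ≈ 0.3918, P(supplier C) ≈ 0.4703
After 'pass': normaliser = 0.2·0.1379 + 0.5·0.3918 + 0.35·0.4703; P(supplier A) ≈ 0.0711, P(supplier B) ≈ 0.5048, P(supplier C) ≈ 0.4242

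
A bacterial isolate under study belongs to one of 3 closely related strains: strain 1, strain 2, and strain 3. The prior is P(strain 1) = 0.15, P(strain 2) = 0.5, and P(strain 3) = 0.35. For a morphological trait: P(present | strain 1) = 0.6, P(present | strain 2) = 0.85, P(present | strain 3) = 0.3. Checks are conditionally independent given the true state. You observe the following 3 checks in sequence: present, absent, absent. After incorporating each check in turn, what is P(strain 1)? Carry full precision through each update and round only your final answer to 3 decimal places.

0.191

After 'present': normaliser = 0.6·0.1500 + 0.85·0.5000 + 0.3·0.3500; P(strain 1) ≈ 0.1452, P(strain 2) ≈ 0.6855, P(strain 3) ≈ 0.1694
After 'absent': normaliser = 0.4·0.1452 + 0.15·0.6855 + 0.7·0.1694; P(strain 1) ≈ 0.2078, P(strain 2) ≈ 0.3680, P(strain 3) ≈ 0.4242
After 'absent': normaliser = 0.4·0.2078 + 0.15·0.3680 + 0.7·0.4242; P(strain 1) ≈ 0.1909, P(strain 2) ≈ 0.1268, P(strain 3) ≈ 0.6822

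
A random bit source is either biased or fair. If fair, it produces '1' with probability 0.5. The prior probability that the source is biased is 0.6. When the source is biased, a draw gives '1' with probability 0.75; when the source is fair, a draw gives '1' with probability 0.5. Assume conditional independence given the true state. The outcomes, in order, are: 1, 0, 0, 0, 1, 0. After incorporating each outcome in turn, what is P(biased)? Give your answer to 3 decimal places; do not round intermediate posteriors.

0.174

After '1': P(biased) = 0.75·0.6000 / (0.75·0.6000 + 0.5·0.4000) ≈ 0.6923
After '0': P(biased) = 0.25·0.6923 / (0.25·0.6923 + 0.5·0.3077) ≈ 0.5294
After '0': P(biased) = 0.25·0.5294 / (0.25·0.5294 + 0.5·0.4706) ≈ 0.3600
After '0': P(biased) = 0.25·0.3600 / (0.25·0.3600 + 0.5·0.6400) ≈ 0.2195
After '1': P(biased) = 0.75·0.2195 / (0.75·0.2195 + 0.5·0.7805) ≈ 0.2967
After '0': P(biased) = 0.25·0.2967 / (0.25·0.2967 + 0.5·0.7033) ≈ 0.1742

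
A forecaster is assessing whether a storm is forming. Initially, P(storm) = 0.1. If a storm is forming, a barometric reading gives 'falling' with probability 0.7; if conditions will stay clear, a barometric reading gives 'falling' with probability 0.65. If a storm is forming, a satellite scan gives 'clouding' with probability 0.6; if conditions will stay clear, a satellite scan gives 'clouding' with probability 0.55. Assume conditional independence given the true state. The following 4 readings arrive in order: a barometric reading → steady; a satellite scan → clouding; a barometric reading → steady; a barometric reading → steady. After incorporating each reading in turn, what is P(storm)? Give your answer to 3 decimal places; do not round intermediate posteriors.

After a barometric reading='steady': P(storm) = 0.3·0.1000 / (0.3·0.1000 + 0.35·0.9000) ≈ 0.0870
After a satellite scan='clouding': P(storm) = 0.6·0.0870 / (0.6·0.0870 + 0.55·0.9130) ≈ 0.0941
After a barometric reading='steady': P(storm) = 0.3·0.0941 / (0.3·0.0941 + 0.35·0.9059) ≈ 0.0818
After a barometric reading='steady': P(storm) = 0.3·0.0818 / (0.3·0.0818 + 0.35·0.9182) ≈ 0.0709

0.071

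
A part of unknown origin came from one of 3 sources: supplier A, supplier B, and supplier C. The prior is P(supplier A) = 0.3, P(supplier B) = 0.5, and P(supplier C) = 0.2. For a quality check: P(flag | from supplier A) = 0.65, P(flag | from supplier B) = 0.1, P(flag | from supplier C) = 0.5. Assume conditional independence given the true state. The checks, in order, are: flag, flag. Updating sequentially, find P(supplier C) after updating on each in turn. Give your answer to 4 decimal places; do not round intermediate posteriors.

After 'flag': normaliser = 0.65·0.3000 + 0.1·0.5000 + 0.5·0.2000; P(supplier A) ≈ 0.5652, P(supplier B) ≈ 0.1449, P(supplier C) ≈ 0.2899
After 'flag': normaliser = 0.65·0.5652 + 0.1·0.1449 + 0.5·0.2899; P(supplier A) ≈ 0.6974, P(supplier B) ≈ 0.0275, P(supplier C) ≈ 0.2751

0.2751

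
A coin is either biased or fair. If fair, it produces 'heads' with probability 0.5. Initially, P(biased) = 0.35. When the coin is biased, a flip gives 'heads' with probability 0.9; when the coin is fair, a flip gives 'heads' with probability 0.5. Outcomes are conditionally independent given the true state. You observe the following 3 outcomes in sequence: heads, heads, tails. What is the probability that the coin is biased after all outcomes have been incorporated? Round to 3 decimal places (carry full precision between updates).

After 'heads': P(biased) = 0.9·0.3500 / (0.9·0.3500 + 0.5·0.6500) ≈ 0.4922
After 'heads': P(biased) = 0.9·0.4922 / (0.9·0.4922 + 0.5·0.5078) ≈ 0.6357
After 'tails': P(biased) = 0.1·0.6357 / (0.1·0.6357 + 0.5·0.3643) ≈ 0.2587

0.259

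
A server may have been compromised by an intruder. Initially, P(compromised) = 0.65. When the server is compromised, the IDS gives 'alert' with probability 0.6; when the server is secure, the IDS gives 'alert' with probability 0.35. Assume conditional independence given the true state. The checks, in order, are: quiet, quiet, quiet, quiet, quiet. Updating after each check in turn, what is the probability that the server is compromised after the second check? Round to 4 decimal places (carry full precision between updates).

Each posterior becomes the prior for the next update.
After 'quiet': P(compromised) = 0.4·0.6500 / (0.4·0.6500 + 0.65·0.3500) ≈ 0.5333
After 'quiet': P(compromised) = 0.4·0.5333 / (0.4·0.5333 + 0.65·0.4667) ≈ 0.4129

0.4129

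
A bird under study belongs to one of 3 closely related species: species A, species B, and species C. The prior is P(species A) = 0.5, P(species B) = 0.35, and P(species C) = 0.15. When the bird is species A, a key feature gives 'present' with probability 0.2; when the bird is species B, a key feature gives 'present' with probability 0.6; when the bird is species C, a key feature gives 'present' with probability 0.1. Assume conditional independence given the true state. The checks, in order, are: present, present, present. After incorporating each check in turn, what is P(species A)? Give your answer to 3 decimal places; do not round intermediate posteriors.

Each posterior becomes the prior for the next update.
After 'present': normaliser = 0.2·0.5000 + 0.6·0.3500 + 0.1·0.1500; P(species A) ≈ 0.3077, P(species B) ≈ 0.6462, P(species C) ≈ 0.0462
After 'present': normaliser = 0.2·0.3077 + 0.6·0.6462 + 0.1·0.0462; P(species A) ≈ 0.1356, P(species B) ≈ 0.8542, P(species C) ≈ 0.0102
After 'present': normaliser = 0.2·0.1356 + 0.6·0.8542 + 0.1·0.0102; P(species A) ≈ 0.0502, P(species B) ≈ 0.9480, P(species C) ≈ 0.0019

0.050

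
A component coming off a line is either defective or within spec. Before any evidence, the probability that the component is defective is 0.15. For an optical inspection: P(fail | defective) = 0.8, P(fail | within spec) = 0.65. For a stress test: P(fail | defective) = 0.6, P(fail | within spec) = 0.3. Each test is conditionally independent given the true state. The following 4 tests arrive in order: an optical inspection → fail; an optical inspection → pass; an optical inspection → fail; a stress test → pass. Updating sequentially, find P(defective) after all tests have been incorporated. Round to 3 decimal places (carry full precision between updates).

After an optical inspection='fail': P(defective) = 0.8·0.1500 / (0.8·0.1500 + 0.65·0.8500) ≈ 0.1784
After an optical inspection='pass': P(defective) = 0.2·0.1784 / (0.2·0.1784 + 0.35·0.8216) ≈ 0.1104
After an optical inspection='fail': P(defective) = 0.8·0.1104 / (0.8·0.1104 + 0.65·0.8896) ≈ 0.1325
After a stress test='pass': P(defective) = 0.4·0.1325 / (0.4·0.1325 + 0.7·0.8675) ≈ 0.0803

0.080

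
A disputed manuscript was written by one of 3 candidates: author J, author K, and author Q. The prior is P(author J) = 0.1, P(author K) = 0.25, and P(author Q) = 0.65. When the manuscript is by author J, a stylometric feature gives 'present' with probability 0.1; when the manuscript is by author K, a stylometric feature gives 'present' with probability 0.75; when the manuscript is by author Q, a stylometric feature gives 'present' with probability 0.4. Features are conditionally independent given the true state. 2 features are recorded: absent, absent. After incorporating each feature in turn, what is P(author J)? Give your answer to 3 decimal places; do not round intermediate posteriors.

0.245

After 'absent': normaliser = 0.9·0.1000 + 0.25·0.2500 + 0.6·0.6500; P(author J) ≈ 0.1659, P(author K) ≈ 0.1152, P(author Q) ≈ 0.7189
After 'absent': normaliser = 0.9·0.1659 + 0.25·0.1152 + 0.6·0.7189; P(author J) ≈ 0.2450, P(author K) ≈ 0.0473, P(author Q) ≈ 0.7078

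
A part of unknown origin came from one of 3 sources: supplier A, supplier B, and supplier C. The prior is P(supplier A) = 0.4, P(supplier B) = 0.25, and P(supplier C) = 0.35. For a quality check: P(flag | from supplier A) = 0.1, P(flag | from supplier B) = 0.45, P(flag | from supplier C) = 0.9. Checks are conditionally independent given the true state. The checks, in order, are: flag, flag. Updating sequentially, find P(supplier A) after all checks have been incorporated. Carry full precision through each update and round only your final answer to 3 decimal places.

0.012

After 'flag': normaliser = 0.1·0.4000 + 0.45·0.2500 + 0.9·0.3500; P(supplier A) ≈ 0.0856, P(supplier B) ≈ 0.2406, P(supplier C) ≈ 0.6738
After 'flag': normaliser = 0.1·0.0856 + 0.45·0.2406 + 0.9·0.6738; P(supplier A) ≈ 0.0118, P(supplier B) ≈ 0.1497, P(supplier C) ≈ 0.8384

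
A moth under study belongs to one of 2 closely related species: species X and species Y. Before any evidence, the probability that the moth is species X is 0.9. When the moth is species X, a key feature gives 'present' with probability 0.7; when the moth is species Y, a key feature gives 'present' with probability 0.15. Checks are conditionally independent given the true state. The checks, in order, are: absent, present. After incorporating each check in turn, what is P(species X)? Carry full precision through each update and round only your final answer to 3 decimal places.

Apply Bayes' rule sequentially, carrying P(species X) forward.
After 'absent': P(species X) = 0.3·0.9000 / (0.3·0.9000 + 0.85·0.1000) ≈ 0.7606
After 'present': P(species X) = 0.7·0.7606 / (0.7·0.7606 + 0.15·0.2394) ≈ 0.9368

0.937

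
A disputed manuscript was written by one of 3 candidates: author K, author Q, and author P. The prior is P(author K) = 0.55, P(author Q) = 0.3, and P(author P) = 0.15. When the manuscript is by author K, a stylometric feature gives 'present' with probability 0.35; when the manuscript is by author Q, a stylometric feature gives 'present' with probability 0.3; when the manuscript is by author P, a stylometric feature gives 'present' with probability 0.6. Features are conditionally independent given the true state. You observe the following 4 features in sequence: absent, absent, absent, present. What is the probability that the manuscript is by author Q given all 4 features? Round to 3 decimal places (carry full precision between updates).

0.345

After 'absent': normaliser = 0.65·0.5500 + 0.7·0.3000 + 0.4·0.1500; P(author K) ≈ 0.5697, P(author Q) ≈ 0.3347, P(author P) ≈ 0.0956
After 'absent': normaliser = 0.65·0.5697 + 0.7·0.3347 + 0.4·0.0956; P(author K) ≈ 0.5761, P(author Q) ≈ 0.3644, P(author P) ≈ 0.0595
After 'absent': normaliser = 0.65·0.5761 + 0.7·0.3644 + 0.4·0.0595; P(author K) ≈ 0.5731, P(author Q) ≈ 0.3904, P(author P) ≈ 0.0364
After 'present': normaliser = 0.35·0.5731 + 0.3·0.3904 + 0.6·0.0364; P(author K) ≈ 0.5907, P(author Q) ≈ 0.3449, P(author P) ≈ 0.0644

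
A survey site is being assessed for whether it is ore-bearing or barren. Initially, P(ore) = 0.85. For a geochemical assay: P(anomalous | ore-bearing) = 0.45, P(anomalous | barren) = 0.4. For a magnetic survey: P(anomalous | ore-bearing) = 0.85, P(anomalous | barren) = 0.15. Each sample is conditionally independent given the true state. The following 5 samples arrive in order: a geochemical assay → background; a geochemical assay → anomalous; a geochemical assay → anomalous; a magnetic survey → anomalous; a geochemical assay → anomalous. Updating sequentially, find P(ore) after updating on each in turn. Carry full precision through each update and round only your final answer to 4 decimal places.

After a geochemical assay='background': P(ore) = 0.55·0.8500 / (0.55·0.8500 + 0.6·0.1500) ≈ 0.8386
After a geochemical assay='anomalous': P(ore) = 0.45·0.8386 / (0.45·0.8386 + 0.4·0.1614) ≈ 0.8539
After a geochemical assay='anomalous': P(ore) = 0.45·0.8539 / (0.45·0.8539 + 0.4·0.1461) ≈ 0.8680
After a magnetic survey='anomalous': P(ore) = 0.85·0.8680 / (0.85·0.8680 + 0.15·0.1320) ≈ 0.9739
After a geochemical assay='anomalous': P(ore) = 0.45·0.9739 / (0.45·0.9739 + 0.4·0.0261) ≈ 0.9767

0.9767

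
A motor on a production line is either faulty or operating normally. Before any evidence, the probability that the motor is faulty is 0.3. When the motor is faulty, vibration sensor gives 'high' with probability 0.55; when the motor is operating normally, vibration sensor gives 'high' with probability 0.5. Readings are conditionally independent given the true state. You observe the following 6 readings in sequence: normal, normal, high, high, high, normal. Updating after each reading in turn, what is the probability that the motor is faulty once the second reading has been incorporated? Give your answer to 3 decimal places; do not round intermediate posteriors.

0.258

Each posterior becomes the prior for the next update.
After 'normal': P(faulty) = 0.45·0.3000 / (0.45·0.3000 + 0.5·0.7000) ≈ 0.2784
After 'normal': P(faulty) = 0.45·0.2784 / (0.45·0.2784 + 0.5·0.7216) ≈ 0.2577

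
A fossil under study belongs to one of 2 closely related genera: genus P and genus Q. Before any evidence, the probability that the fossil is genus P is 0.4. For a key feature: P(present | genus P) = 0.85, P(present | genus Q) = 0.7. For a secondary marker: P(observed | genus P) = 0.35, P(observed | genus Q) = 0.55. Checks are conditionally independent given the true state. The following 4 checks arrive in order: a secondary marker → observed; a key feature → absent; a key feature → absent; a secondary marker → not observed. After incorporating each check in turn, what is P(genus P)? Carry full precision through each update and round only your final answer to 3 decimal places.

After a secondary marker='observed': P(genus P) = 0.35·0.4000 / (0.35·0.4000 + 0.55·0.6000) ≈ 0.2979
After a key feature='absent': P(genus P) = 0.15·0.2979 / (0.15·0.2979 + 0.3·0.7021) ≈ 0.1750
After a key feature='absent': P(genus P) = 0.15·0.1750 / (0.15·0.1750 + 0.3·0.8250) ≈ 0.0959
After a secondary marker='not observed': P(genus P) = 0.65·0.0959 / (0.65·0.0959 + 0.45·0.9041) ≈ 0.1328

0.133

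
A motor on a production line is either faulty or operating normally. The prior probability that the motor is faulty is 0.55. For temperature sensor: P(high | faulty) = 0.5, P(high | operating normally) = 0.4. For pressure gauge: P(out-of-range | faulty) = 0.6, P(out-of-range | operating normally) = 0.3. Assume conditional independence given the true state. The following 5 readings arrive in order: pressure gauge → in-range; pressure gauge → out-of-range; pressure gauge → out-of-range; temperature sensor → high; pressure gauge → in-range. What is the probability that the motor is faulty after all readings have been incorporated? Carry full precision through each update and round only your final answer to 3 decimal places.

0.666

Each posterior becomes the prior for the next update.
After pressure gauge='in-range': P(faulty) = 0.4·0.5500 / (0.4·0.5500 + 0.7·0.4500) ≈ 0.4112
After pressure gauge='out-of-range': P(faulty) = 0.6·0.4112 / (0.6·0.4112 + 0.3·0.5888) ≈ 0.5828
After pressure gauge='out-of-range': P(faulty) = 0.6·0.5828 / (0.6·0.5828 + 0.3·0.4172) ≈ 0.7364
After temperature sensor='high': P(faulty) = 0.5·0.7364 / (0.5·0.7364 + 0.4·0.2636) ≈ 0.7774
After pressure gauge='in-range': P(faulty) = 0.4·0.7774 / (0.4·0.7774 + 0.7·0.2226) ≈ 0.6662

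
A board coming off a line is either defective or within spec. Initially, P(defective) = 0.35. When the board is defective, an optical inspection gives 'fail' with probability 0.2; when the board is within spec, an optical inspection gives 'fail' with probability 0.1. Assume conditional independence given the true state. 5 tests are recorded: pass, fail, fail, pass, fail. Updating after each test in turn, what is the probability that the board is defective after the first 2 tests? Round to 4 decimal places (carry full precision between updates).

Each posterior becomes the prior for the next update.
After 'pass': P(defective) = 0.8·0.3500 / (0.8·0.3500 + 0.9·0.6500) ≈ 0.3237
After 'fail': P(defective) = 0.2·0.3237 / (0.2·0.3237 + 0.1·0.6763) ≈ 0.4891

0.4891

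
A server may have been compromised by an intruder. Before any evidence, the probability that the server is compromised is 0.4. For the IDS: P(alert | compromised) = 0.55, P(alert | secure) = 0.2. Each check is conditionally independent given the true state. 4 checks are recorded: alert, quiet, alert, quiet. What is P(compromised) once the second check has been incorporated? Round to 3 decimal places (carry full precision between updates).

After 'alert': P(compromised) = 0.55·0.4000 / (0.55·0.4000 + 0.2·0.6000) ≈ 0.6471
After 'quiet': P(compromised) = 0.45·0.6471 / (0.45·0.6471 + 0.8·0.3529) ≈ 0.5077

0.508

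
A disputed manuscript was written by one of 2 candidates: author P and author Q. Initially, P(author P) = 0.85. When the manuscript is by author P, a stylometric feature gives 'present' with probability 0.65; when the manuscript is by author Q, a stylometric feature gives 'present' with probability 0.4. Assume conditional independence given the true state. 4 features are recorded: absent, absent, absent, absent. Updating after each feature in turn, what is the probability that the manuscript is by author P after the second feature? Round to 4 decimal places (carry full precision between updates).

Apply Bayes' rule sequentially, carrying P(author P) forward.
After 'absent': P(author P) = 0.35·0.8500 / (0.35·0.8500 + 0.6·0.1500) ≈ 0.7677
After 'absent': P(author P) = 0.35·0.7677 / (0.35·0.7677 + 0.6·0.2323) ≈ 0.6585

0.6585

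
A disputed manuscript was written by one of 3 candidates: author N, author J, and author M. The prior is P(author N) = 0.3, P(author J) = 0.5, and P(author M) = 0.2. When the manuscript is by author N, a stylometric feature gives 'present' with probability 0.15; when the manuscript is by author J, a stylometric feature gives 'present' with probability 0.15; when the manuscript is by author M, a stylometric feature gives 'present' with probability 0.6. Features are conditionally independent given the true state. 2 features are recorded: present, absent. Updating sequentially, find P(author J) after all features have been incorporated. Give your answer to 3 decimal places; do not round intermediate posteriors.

Each posterior becomes the prior for the next update.
After 'present': normaliser = 0.15·0.3000 + 0.15·0.5000 + 0.6·0.2000; P(author N) ≈ 0.1875, P(author J) ≈ 0.3125, P(author M) ≈ 0.5000
After 'absent': normaliser = 0.85·0.1875 + 0.85·0.3125 + 0.4·0.5000; P(author N) ≈ 0.2550, P(author J) ≈ 0.4250, P(author M) ≈ 0.3200

0.425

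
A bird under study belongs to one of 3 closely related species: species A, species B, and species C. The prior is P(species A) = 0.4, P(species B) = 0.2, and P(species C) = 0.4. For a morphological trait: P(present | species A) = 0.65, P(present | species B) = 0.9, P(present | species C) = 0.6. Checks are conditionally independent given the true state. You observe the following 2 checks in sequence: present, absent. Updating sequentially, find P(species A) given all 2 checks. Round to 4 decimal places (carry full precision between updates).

0.4439

After 'present': normaliser = 0.65·0.4000 + 0.9·0.2000 + 0.6·0.4000; P(species A) ≈ 0.3824, P(species B) ≈ 0.2647, P(species C) ≈ 0.3529
After 'absent': normaliser = 0.35·0.3824 + 0.1·0.2647 + 0.4·0.3529; P(species A) ≈ 0.4439, P(species B) ≈ 0.0878, P(species C) ≈ 0.4683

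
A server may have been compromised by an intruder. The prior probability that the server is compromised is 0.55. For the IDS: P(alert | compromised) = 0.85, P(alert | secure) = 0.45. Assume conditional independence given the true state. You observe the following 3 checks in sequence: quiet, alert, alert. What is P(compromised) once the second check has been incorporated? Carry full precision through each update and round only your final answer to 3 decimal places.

0.386

After 'quiet': P(compromised) = 0.15·0.5500 / (0.15·0.5500 + 0.55·0.4500) ≈ 0.2500
After 'alert': P(compromised) = 0.85·0.2500 / (0.85·0.2500 + 0.45·0.7500) ≈ 0.3864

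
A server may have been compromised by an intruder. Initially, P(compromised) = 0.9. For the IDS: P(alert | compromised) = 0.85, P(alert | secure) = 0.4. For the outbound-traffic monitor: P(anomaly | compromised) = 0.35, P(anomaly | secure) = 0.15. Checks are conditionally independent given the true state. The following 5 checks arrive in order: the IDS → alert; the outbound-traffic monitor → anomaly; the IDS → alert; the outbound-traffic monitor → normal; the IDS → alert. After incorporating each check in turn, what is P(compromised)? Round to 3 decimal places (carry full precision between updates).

After the IDS='alert': P(compromised) = 0.85·0.9000 / (0.85·0.9000 + 0.4·0.1000) ≈ 0.9503
After the outbound-traffic monitor='anomaly': P(compromised) = 0.35·0.9503 / (0.35·0.9503 + 0.15·0.0497) ≈ 0.9781
After the IDS='alert': P(compromised) = 0.85·0.9781 / (0.85·0.9781 + 0.4·0.0219) ≈ 0.9896
After the outbound-traffic monitor='normal': P(compromised) = 0.65·0.9896 / (0.65·0.9896 + 0.85·0.0104) ≈ 0.9864
After the IDS='alert': P(compromised) = 0.85·0.9864 / (0.85·0.9864 + 0.4·0.0136) ≈ 0.9936

0.994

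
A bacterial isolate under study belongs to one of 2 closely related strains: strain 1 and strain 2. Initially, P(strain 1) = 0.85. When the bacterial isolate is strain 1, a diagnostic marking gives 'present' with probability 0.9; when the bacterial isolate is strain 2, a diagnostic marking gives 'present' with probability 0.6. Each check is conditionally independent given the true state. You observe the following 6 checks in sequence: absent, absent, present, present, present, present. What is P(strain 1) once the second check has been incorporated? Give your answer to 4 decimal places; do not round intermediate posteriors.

0.2615

After 'absent': P(strain 1) = 0.1·0.8500 / (0.1·0.8500 + 0.4·0.1500) ≈ 0.5862
After 'absent': P(strain 1) = 0.1·0.5862 / (0.1·0.5862 + 0.4·0.4138) ≈ 0.2615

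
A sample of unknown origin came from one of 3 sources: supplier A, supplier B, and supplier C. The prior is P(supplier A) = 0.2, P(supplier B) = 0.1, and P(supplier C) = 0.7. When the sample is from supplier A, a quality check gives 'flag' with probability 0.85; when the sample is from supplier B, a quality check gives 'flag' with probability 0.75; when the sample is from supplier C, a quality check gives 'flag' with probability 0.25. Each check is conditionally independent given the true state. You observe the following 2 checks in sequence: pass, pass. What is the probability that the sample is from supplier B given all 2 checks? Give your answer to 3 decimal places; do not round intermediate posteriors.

After 'pass': normaliser = 0.15·0.2000 + 0.25·0.1000 + 0.75·0.7000; P(supplier A) ≈ 0.0517, P(supplier B) ≈ 0.0431, P(supplier C) ≈ 0.9052
After 'pass': normaliser = 0.15·0.0517 + 0.25·0.0431 + 0.75·0.9052; P(supplier A) ≈ 0.0111, P(supplier B) ≈ 0.0155, P(supplier C) ≈ 0.9734

0.015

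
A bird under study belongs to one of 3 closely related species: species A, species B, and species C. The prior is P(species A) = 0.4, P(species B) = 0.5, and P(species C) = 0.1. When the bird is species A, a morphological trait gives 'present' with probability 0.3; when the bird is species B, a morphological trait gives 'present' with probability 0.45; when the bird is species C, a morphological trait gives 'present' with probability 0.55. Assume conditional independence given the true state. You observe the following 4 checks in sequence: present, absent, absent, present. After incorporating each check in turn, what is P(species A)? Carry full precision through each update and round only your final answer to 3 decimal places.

0.324

After 'present': normaliser = 0.3·0.4000 + 0.45·0.5000 + 0.55·0.1000; P(species A) ≈ 0.3000, P(species B) ≈ 0.5625, P(species C) ≈ 0.1375
After 'absent': normaliser = 0.7·0.3000 + 0.55·0.5625 + 0.45·0.1375; P(species A) ≈ 0.3613, P(species B) ≈ 0.5323, P(species C) ≈ 0.1065
After 'absent': normaliser = 0.7·0.3613 + 0.55·0.5323 + 0.45·0.1065; P(species A) ≈ 0.4261, P(species B) ≈ 0.4932, P(species C) ≈ 0.0807
After 'present': normaliser = 0.3·0.4261 + 0.45·0.4932 + 0.55·0.0807; P(species A) ≈ 0.3243, P(species B) ≈ 0.5631, P(species C) ≈ 0.1126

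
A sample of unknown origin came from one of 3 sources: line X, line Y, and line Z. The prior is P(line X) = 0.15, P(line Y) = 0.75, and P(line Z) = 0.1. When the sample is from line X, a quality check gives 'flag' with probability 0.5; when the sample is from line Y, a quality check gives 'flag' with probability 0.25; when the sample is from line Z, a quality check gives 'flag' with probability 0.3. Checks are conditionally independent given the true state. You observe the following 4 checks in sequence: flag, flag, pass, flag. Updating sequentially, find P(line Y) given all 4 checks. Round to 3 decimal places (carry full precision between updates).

0.438

Apply Bayes' rule sequentially, carrying P(line Y) forward.
After 'flag': normaliser = 0.5·0.1500 + 0.25·0.7500 + 0.3·0.1000; P(line X) ≈ 0.2564, P(line Y) ≈ 0.6410, P(line Z) ≈ 0.1026
After 'flag': normaliser = 0.5·0.2564 + 0.25·0.6410 + 0.3·0.1026; P(line X) ≈ 0.4016, P(line Y) ≈ 0.5020, P(line Z) ≈ 0.0964
After 'pass': normaliser = 0.5·0.4016 + 0.75·0.5020 + 0.7·0.0964; P(line X) ≈ 0.3114, P(line Y) ≈ 0.5839, P(line Z) ≈ 0.1046
After 'flag': normaliser = 0.5·0.3114 + 0.25·0.5839 + 0.3·0.1046; P(line X) ≈ 0.4675, P(line Y) ≈ 0.4383, P(line Z) ≈ 0.0942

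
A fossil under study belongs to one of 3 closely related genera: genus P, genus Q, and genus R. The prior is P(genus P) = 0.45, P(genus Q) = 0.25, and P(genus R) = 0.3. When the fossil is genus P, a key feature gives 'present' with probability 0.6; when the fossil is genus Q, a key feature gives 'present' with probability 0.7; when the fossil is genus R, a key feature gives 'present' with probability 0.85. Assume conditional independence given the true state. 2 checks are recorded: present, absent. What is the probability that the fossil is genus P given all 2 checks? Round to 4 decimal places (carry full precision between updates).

0.5434

After 'present': normaliser = 0.6·0.4500 + 0.7·0.2500 + 0.85·0.3000; P(genus P) ≈ 0.3857, P(genus Q) ≈ 0.2500, P(genus R) ≈ 0.3643
After 'absent': normaliser = 0.4·0.3857 + 0.3·0.2500 + 0.15·0.3643; P(genus P) ≈ 0.5434, P(genus Q) ≈ 0.2642, P(genus R) ≈ 0.1925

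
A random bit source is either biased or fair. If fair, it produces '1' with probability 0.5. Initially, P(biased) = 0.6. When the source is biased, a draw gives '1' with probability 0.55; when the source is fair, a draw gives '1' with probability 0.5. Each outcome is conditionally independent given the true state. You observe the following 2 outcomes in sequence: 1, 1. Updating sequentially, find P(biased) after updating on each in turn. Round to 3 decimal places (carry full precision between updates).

After '1': P(biased) = 0.55·0.6000 / (0.55·0.6000 + 0.5·0.4000) ≈ 0.6226
After '1': P(biased) = 0.55·0.6226 / (0.55·0.6226 + 0.5·0.3774) ≈ 0.6448

0.645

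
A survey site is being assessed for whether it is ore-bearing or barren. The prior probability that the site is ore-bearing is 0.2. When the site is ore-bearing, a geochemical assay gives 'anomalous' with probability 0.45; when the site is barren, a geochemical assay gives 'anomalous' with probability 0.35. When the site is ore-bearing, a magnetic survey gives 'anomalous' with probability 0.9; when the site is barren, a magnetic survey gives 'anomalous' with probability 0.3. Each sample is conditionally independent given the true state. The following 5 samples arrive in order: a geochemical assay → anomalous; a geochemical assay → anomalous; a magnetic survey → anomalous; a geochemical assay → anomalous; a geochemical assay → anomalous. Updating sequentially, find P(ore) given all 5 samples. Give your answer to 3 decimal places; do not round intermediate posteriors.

0.672

Each posterior becomes the prior for the next update.
After a geochemical assay='anomalous': P(ore) = 0.45·0.2000 / (0.45·0.2000 + 0.35·0.8000) ≈ 0.2432
After a geochemical assay='anomalous': P(ore) = 0.45·0.2432 / (0.45·0.2432 + 0.35·0.7568) ≈ 0.2924
After a magnetic survey='anomalous': P(ore) = 0.9·0.2924 / (0.9·0.2924 + 0.3·0.7076) ≈ 0.5535
After a geochemical assay='anomalous': P(ore) = 0.45·0.5535 / (0.45·0.5535 + 0.35·0.4465) ≈ 0.6145
After a geochemical assay='anomalous': P(ore) = 0.45·0.6145 / (0.45·0.6145 + 0.35·0.3855) ≈ 0.6721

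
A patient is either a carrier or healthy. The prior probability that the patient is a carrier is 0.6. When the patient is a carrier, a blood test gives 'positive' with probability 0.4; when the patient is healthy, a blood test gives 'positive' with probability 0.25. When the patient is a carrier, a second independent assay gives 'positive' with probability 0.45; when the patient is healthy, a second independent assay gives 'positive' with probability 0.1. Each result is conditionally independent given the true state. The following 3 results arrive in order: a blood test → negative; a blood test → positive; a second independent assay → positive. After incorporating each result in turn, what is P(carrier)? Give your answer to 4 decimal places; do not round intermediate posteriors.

After a blood test='negative': P(carrier) = 0.6·0.6000 / (0.6·0.6000 + 0.75·0.4000) ≈ 0.5455
After a blood test='positive': P(carrier) = 0.4·0.5455 / (0.4·0.5455 + 0.25·0.4545) ≈ 0.6575
After a second independent assay='positive': P(carrier) = 0.45·0.6575 / (0.45·0.6575 + 0.1·0.3425) ≈ 0.8963

0.8963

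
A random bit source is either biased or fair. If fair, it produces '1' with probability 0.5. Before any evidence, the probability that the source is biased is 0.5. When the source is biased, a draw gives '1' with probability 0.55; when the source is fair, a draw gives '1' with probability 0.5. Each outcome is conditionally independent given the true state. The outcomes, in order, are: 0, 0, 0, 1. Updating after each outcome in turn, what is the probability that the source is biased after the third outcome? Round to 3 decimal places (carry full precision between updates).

After '0': P(biased) = 0.45·0.5000 / (0.45·0.5000 + 0.5·0.5000) ≈ 0.4737
After '0': P(biased) = 0.45·0.4737 / (0.45·0.4737 + 0.5·0.5263) ≈ 0.4475
After '0': P(biased) = 0.45·0.4475 / (0.45·0.4475 + 0.5·0.5525) ≈ 0.4216

0.422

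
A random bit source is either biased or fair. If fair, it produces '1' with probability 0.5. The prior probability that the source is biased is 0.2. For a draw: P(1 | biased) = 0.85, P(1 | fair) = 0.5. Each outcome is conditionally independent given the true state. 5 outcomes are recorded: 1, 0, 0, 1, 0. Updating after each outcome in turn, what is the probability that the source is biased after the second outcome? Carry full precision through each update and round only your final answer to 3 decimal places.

After '1': P(biased) = 0.85·0.2000 / (0.85·0.2000 + 0.5·0.8000) ≈ 0.2982
After '0': P(biased) = 0.15·0.2982 / (0.15·0.2982 + 0.5·0.7018) ≈ 0.1131

0.113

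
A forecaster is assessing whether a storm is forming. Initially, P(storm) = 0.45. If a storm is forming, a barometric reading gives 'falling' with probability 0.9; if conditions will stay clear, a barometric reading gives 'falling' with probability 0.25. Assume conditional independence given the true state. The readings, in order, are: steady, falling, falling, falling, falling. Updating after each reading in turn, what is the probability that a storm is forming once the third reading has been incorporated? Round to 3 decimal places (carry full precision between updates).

0.586

Each posterior becomes the prior for the next update.
After 'steady': P(storm) = 0.1·0.4500 / (0.1·0.4500 + 0.75·0.5500) ≈ 0.0984
After 'falling': P(storm) = 0.9·0.0984 / (0.9·0.0984 + 0.25·0.9016) ≈ 0.2820
After 'falling': P(storm) = 0.9·0.2820 / (0.9·0.2820 + 0.25·0.7180) ≈ 0.5857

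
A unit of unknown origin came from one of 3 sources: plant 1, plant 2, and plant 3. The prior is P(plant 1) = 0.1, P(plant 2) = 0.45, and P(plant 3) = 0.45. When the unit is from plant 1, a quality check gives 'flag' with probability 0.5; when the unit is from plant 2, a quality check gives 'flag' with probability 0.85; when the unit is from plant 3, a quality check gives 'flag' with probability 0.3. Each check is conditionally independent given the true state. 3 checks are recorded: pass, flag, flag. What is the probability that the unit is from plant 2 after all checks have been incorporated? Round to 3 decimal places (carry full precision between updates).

Each posterior becomes the prior for the next update.
After 'pass': normaliser = 0.5·0.1000 + 0.15·0.4500 + 0.7·0.4500; P(plant 1) ≈ 0.1156, P(plant 2) ≈ 0.1561, P(plant 3) ≈ 0.7283
After 'flag': normaliser = 0.5·0.1156 + 0.85·0.1561 + 0.3·0.7283; P(plant 1) ≈ 0.1413, P(plant 2) ≈ 0.3244, P(plant 3) ≈ 0.5343
After 'flag': normaliser = 0.5·0.1413 + 0.85·0.3244 + 0.3·0.5343; P(plant 1) ≈ 0.1395, P(plant 2) ≈ 0.5442, P(plant 3) ≈ 0.3163

0.544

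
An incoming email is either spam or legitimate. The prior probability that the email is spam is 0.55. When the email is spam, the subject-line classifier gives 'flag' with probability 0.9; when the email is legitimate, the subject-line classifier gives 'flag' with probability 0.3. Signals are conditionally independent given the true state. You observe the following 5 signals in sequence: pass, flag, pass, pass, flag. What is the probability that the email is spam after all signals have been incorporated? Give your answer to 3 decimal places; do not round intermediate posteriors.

After 'pass': P(spam) = 0.1·0.5500 / (0.1·0.5500 + 0.7·0.4500) ≈ 0.1486
After 'flag': P(spam) = 0.9·0.1486 / (0.9·0.1486 + 0.3·0.8514) ≈ 0.3438
After 'pass': P(spam) = 0.1·0.3438 / (0.1·0.3438 + 0.7·0.6562) ≈ 0.0696
After 'pass': P(spam) = 0.1·0.0696 / (0.1·0.0696 + 0.7·0.9304) ≈ 0.0106
After 'flag': P(spam) = 0.9·0.0106 / (0.9·0.0106 + 0.3·0.9894) ≈ 0.0311

0.031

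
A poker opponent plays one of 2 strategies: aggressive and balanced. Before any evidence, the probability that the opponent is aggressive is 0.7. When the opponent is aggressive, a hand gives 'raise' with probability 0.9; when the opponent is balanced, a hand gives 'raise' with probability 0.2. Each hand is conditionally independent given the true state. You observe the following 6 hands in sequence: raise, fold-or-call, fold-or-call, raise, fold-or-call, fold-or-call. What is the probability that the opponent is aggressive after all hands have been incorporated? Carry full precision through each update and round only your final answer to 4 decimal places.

After 'raise': P(aggressive) = 0.9·0.7000 / (0.9·0.7000 + 0.2·0.3000) ≈ 0.9130
After 'fold-or-call': P(aggressive) = 0.1·0.9130 / (0.1·0.9130 + 0.8·0.0870) ≈ 0.5676
After 'fold-or-call': P(aggressive) = 0.1·0.5676 / (0.1·0.5676 + 0.8·0.4324) ≈ 0.1409
After 'raise': P(aggressive) = 0.9·0.1409 / (0.9·0.1409 + 0.2·0.8591) ≈ 0.4247
After 'fold-or-call': P(aggressive) = 0.1·0.4247 / (0.1·0.4247 + 0.8·0.5753) ≈ 0.0845
After 'fold-or-call': P(aggressive) = 0.1·0.0845 / (0.1·0.0845 + 0.8·0.9155) ≈ 0.0114

0.0114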